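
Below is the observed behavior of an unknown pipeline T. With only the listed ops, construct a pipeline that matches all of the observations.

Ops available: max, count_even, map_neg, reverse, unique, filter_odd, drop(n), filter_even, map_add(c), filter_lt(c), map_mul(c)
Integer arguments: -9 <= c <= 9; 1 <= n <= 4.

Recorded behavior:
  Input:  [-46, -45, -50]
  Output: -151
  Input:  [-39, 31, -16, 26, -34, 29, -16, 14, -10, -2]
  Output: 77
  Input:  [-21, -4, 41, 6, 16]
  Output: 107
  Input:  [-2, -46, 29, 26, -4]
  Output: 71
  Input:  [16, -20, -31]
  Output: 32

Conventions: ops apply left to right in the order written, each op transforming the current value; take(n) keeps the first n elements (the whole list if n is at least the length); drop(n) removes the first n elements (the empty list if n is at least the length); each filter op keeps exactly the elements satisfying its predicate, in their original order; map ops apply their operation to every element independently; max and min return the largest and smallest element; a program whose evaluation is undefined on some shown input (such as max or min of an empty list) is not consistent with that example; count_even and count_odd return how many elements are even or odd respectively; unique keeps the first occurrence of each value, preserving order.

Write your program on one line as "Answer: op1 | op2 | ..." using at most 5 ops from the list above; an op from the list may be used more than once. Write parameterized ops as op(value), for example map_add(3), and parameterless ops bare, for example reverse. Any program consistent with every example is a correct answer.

map_mul(3) | map_add(-7) | unique | map_add(-9) | max

Check, running the answer program on each example:
  [-46, -45, -50] -> [-138, -135, -150] -> [-145, -142, -157] -> [-145, -142, -157] -> [-154, -151, -166] -> -151
  [-39, 31, -16, 26, -34, 29, -16, 14, -10, -2] -> [-117, 93, -48, 78, -102, 87, -48, 42, -30, -6] -> [-124, 86, -55, 71, -109, 80, -55, 35, -37, -13] -> [-124, 86, -55, 71, -109, 80, 35, -37, -13] -> [-133, 77, -64, 62, -118, 71, 26, -46, -22] -> 77
  [-21, -4, 41, 6, 16] -> [-63, -12, 123, 18, 48] -> [-70, -19, 116, 11, 41] -> [-70, -19, 116, 11, 41] -> [-79, -28, 107, 2, 32] -> 107
  [-2, -46, 29, 26, -4] -> [-6, -138, 87, 78, -12] -> [-13, -145, 80, 71, -19] -> [-13, -145, 80, 71, -19] -> [-22, -154, 71, 62, -28] -> 71
  [16, -20, -31] -> [48, -60, -93] -> [41, -67, -100] -> [41, -67, -100] -> [32, -76, -109] -> 32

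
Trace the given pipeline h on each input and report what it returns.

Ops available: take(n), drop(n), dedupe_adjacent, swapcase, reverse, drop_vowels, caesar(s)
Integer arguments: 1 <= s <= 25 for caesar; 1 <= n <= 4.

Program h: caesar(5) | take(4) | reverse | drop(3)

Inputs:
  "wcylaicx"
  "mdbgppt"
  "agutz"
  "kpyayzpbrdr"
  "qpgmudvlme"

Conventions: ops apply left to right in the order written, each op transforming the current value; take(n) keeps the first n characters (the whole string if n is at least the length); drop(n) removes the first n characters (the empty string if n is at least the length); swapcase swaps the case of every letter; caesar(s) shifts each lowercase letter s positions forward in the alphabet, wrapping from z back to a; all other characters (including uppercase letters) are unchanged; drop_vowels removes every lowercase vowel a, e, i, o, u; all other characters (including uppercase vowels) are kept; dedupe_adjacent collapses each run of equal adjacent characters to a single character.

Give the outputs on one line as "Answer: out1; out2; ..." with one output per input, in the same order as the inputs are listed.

"b"; "r"; "f"; "p"; "v"

Execution, op by op:
  "wcylaicx" -> "bhdqfnhc" -> "bhdq" -> "qdhb" -> "b"
  "mdbgppt" -> "rigluuy" -> "rigl" -> "lgir" -> "r"
  "agutz" -> "flzye" -> "flzy" -> "yzlf" -> "f"
  "kpyayzpbrdr" -> "pudfdeugwiw" -> "pudf" -> "fdup" -> "p"
  "qpgmudvlme" -> "vulrziaqrj" -> "vulr" -> "rluv" -> "v"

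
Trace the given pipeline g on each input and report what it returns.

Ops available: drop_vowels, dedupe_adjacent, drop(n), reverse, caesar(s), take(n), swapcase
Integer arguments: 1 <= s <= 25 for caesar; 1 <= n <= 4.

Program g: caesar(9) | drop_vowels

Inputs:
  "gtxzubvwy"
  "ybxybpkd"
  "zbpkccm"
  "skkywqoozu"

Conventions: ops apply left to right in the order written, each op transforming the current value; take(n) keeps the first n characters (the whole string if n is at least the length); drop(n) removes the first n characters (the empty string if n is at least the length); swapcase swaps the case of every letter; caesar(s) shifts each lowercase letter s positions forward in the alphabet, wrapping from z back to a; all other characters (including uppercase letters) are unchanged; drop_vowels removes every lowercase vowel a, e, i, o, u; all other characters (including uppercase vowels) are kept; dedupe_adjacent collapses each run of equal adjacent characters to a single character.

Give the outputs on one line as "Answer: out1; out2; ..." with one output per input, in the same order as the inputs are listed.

"pcgdkfh"; "hkghkytm"; "kytllv"; "btthfzxxd"

Execution, op by op:
  "gtxzubvwy" -> "pcgidkefh" -> "pcgdkfh"
  "ybxybpkd" -> "hkghkytm" -> "hkghkytm"
  "zbpkccm" -> "ikytllv" -> "kytllv"
  "skkywqoozu" -> "btthfzxxid" -> "btthfzxxd"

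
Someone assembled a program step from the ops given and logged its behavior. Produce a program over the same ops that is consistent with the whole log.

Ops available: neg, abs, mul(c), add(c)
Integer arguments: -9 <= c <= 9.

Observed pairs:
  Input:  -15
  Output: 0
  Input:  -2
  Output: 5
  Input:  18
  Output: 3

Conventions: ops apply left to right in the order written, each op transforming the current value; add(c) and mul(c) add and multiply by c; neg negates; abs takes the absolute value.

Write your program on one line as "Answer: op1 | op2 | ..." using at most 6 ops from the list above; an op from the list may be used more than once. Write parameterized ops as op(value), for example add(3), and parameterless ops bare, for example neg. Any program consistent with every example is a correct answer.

abs | add(-6) | abs | add(-9) | abs

Check, running the answer program on each example:
  -15 -> 15 -> 9 -> 9 -> 0 -> 0
  -2 -> 2 -> -4 -> 4 -> -5 -> 5
  18 -> 18 -> 12 -> 12 -> 3 -> 3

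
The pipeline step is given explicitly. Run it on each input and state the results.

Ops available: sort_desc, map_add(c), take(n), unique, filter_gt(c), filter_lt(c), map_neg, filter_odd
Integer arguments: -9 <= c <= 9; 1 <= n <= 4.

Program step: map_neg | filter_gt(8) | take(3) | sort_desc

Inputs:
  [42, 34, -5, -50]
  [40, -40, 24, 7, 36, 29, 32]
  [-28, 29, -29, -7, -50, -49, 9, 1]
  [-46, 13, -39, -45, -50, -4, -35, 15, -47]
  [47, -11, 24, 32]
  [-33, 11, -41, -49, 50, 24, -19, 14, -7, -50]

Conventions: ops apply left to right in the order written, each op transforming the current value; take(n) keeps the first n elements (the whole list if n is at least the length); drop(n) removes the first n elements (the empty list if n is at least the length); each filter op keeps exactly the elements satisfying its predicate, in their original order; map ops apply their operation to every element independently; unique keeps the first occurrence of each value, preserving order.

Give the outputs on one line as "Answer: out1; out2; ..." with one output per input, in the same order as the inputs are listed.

Execution, op by op:
  [42, 34, -5, -50] -> [-42, -34, 5, 50] -> [50] -> [50] -> [50]
  [40, -40, 24, 7, 36, 29, 32] -> [-40, 40, -24, -7, -36, -29, -32] -> [40] -> [40] -> [40]
  [-28, 29, -29, -7, -50, -49, 9, 1] -> [28, -29, 29, 7, 50, 49, -9, -1] -> [28, 29, 50, 49] -> [28, 29, 50] -> [50, 29, 28]
  [-46, 13, -39, -45, -50, -4, -35, 15, -47] -> [46, -13, 39, 45, 50, 4, 35, -15, 47] -> [46, 39, 45, 50, 35, 47] -> [46, 39, 45] -> [46, 45, 39]
  [47, -11, 24, 32] -> [-47, 11, -24, -32] -> [11] -> [11] -> [11]
  [-33, 11, -41, -49, 50, 24, -19, 14, -7, -50] -> [33, -11, 41, 49, -50, -24, 19, -14, 7, 50] -> [33, 41, 49, 19, 50] -> [33, 41, 49] -> [49, 41, 33]

[50]; [40]; [50, 29, 28]; [46, 45, 39]; [11]; [49, 41, 33]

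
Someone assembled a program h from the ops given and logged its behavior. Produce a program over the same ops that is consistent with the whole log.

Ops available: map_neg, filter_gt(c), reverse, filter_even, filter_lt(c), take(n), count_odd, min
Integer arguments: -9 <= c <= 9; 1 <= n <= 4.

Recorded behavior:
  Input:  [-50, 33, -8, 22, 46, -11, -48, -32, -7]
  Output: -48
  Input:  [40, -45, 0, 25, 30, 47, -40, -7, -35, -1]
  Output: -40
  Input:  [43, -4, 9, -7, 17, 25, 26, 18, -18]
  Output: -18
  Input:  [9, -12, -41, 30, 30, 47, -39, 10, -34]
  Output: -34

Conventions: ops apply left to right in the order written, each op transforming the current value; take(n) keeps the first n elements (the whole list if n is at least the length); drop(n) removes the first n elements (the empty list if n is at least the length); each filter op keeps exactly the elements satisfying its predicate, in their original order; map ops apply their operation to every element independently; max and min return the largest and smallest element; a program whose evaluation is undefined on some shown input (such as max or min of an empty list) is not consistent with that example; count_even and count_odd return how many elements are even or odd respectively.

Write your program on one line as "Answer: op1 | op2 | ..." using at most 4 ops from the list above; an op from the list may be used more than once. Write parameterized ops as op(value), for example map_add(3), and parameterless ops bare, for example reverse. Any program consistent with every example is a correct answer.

reverse | filter_even | take(3) | min

Check, running the answer program on each example:
  [-50, 33, -8, 22, 46, -11, -48, -32, -7] -> [-7, -32, -48, -11, 46, 22, -8, 33, -50] -> [-32, -48, 46, 22, -8, -50] -> [-32, -48, 46] -> -48
  [40, -45, 0, 25, 30, 47, -40, -7, -35, -1] -> [-1, -35, -7, -40, 47, 30, 25, 0, -45, 40] -> [-40, 30, 0, 40] -> [-40, 30, 0] -> -40
  [43, -4, 9, -7, 17, 25, 26, 18, -18] -> [-18, 18, 26, 25, 17, -7, 9, -4, 43] -> [-18, 18, 26, -4] -> [-18, 18, 26] -> -18
  [9, -12, -41, 30, 30, 47, -39, 10, -34] -> [-34, 10, -39, 47, 30, 30, -41, -12, 9] -> [-34, 10, 30, 30, -12] -> [-34, 10, 30] -> -34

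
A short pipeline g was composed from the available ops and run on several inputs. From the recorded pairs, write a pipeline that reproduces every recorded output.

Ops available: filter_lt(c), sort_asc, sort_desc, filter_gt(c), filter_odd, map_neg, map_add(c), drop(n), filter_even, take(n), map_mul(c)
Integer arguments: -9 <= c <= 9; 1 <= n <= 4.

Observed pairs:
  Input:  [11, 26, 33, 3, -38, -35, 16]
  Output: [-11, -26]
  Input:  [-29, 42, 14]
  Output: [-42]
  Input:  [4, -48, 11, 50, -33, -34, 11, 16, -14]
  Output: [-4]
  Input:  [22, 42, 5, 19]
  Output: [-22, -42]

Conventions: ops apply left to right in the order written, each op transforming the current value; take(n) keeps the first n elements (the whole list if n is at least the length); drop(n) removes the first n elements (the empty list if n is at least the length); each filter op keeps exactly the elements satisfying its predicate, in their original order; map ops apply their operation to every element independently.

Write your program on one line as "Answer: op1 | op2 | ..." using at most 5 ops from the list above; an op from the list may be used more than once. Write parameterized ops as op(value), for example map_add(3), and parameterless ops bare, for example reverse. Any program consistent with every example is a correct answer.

take(2) | sort_asc | map_neg | filter_lt(6)

Check, running the answer program on each example:
  [11, 26, 33, 3, -38, -35, 16] -> [11, 26] -> [11, 26] -> [-11, -26] -> [-11, -26]
  [-29, 42, 14] -> [-29, 42] -> [-29, 42] -> [29, -42] -> [-42]
  [4, -48, 11, 50, -33, -34, 11, 16, -14] -> [4, -48] -> [-48, 4] -> [48, -4] -> [-4]
  [22, 42, 5, 19] -> [22, 42] -> [22, 42] -> [-22, -42] -> [-22, -42]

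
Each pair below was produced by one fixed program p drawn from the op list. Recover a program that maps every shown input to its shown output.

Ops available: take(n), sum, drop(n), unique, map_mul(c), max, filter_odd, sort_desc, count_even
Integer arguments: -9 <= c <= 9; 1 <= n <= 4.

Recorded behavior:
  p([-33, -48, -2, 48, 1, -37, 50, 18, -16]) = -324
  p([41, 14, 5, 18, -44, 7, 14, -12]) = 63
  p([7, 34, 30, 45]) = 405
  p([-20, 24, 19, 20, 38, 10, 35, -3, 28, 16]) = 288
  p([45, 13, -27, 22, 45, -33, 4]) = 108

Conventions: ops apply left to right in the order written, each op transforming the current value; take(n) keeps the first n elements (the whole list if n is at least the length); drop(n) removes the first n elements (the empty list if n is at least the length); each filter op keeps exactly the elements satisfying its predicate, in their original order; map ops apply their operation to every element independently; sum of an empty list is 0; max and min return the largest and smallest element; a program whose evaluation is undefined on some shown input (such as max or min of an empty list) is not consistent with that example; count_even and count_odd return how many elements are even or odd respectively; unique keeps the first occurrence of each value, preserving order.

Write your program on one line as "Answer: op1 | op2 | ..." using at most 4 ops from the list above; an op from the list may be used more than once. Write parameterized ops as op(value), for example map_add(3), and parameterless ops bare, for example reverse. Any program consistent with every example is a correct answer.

drop(3) | map_mul(9) | filter_odd | sum

Check, running the answer program on each example:
  [-33, -48, -2, 48, 1, -37, 50, 18, -16] -> [48, 1, -37, 50, 18, -16] -> [432, 9, -333, 450, 162, -144] -> [9, -333] -> -324
  [41, 14, 5, 18, -44, 7, 14, -12] -> [18, -44, 7, 14, -12] -> [162, -396, 63, 126, -108] -> [63] -> 63
  [7, 34, 30, 45] -> [45] -> [405] -> [405] -> 405
  [-20, 24, 19, 20, 38, 10, 35, -3, 28, 16] -> [20, 38, 10, 35, -3, 28, 16] -> [180, 342, 90, 315, -27, 252, 144] -> [315, -27] -> 288
  [45, 13, -27, 22, 45, -33, 4] -> [22, 45, -33, 4] -> [198, 405, -297, 36] -> [405, -297] -> 108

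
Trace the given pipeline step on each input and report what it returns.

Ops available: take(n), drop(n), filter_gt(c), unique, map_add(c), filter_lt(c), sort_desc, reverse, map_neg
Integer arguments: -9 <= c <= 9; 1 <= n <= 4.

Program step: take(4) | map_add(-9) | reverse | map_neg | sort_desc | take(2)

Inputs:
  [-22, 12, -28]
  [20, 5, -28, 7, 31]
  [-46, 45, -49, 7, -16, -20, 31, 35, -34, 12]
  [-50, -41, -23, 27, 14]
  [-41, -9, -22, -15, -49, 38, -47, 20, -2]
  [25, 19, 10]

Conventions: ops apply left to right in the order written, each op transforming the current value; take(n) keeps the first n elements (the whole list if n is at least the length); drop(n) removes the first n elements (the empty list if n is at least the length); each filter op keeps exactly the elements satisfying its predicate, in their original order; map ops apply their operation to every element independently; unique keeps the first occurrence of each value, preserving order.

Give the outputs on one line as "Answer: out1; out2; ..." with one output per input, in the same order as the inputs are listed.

Execution, op by op:
  [-22, 12, -28] -> [-22, 12, -28] -> [-31, 3, -37] -> [-37, 3, -31] -> [37, -3, 31] -> [37, 31, -3] -> [37, 31]
  [20, 5, -28, 7, 31] -> [20, 5, -28, 7] -> [11, -4, -37, -2] -> [-2, -37, -4, 11] -> [2, 37, 4, -11] -> [37, 4, 2, -11] -> [37, 4]
  [-46, 45, -49, 7, -16, -20, 31, 35, -34, 12] -> [-46, 45, -49, 7] -> [-55, 36, -58, -2] -> [-2, -58, 36, -55] -> [2, 58, -36, 55] -> [58, 55, 2, -36] -> [58, 55]
  [-50, -41, -23, 27, 14] -> [-50, -41, -23, 27] -> [-59, -50, -32, 18] -> [18, -32, -50, -59] -> [-18, 32, 50, 59] -> [59, 50, 32, -18] -> [59, 50]
  [-41, -9, -22, -15, -49, 38, -47, 20, -2] -> [-41, -9, -22, -15] -> [-50, -18, -31, -24] -> [-24, -31, -18, -50] -> [24, 31, 18, 50] -> [50, 31, 24, 18] -> [50, 31]
  [25, 19, 10] -> [25, 19, 10] -> [16, 10, 1] -> [1, 10, 16] -> [-1, -10, -16] -> [-1, -10, -16] -> [-1, -10]

[37, 31]; [37, 4]; [58, 55]; [59, 50]; [50, 31]; [-1, -10]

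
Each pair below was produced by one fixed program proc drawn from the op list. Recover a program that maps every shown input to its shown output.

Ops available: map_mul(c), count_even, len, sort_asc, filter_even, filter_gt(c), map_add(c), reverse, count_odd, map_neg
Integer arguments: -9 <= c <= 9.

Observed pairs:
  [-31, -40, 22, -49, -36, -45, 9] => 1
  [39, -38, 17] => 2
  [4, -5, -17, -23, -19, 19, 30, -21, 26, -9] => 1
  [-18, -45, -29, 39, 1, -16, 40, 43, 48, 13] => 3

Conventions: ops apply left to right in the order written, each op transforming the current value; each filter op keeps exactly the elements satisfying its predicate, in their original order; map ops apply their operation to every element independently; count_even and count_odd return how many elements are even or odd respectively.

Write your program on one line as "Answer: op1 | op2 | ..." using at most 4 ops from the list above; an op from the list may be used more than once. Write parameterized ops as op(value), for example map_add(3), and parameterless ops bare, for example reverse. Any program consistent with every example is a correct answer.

reverse | filter_gt(5) | reverse | count_odd

Check, running the answer program on each example:
  [-31, -40, 22, -49, -36, -45, 9] -> [9, -45, -36, -49, 22, -40, -31] -> [9, 22] -> [22, 9] -> 1
  [39, -38, 17] -> [17, -38, 39] -> [17, 39] -> [39, 17] -> 2
  [4, -5, -17, -23, -19, 19, 30, -21, 26, -9] -> [-9, 26, -21, 30, 19, -19, -23, -17, -5, 4] -> [26, 30, 19] -> [19, 30, 26] -> 1
  [-18, -45, -29, 39, 1, -16, 40, 43, 48, 13] -> [13, 48, 43, 40, -16, 1, 39, -29, -45, -18] -> [13, 48, 43, 40, 39] -> [39, 40, 43, 48, 13] -> 3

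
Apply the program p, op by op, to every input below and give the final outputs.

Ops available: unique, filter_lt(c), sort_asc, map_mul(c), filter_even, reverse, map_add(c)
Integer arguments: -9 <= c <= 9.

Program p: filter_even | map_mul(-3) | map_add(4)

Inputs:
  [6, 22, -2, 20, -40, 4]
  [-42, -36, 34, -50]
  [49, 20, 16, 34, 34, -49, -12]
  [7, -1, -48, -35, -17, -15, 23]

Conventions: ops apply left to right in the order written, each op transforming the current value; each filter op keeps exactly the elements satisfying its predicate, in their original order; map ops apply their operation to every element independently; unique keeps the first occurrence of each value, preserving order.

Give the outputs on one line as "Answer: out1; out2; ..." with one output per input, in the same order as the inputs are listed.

[-14, -62, 10, -56, 124, -8]; [130, 112, -98, 154]; [-56, -44, -98, -98, 40]; [148]

Execution, op by op:
  [6, 22, -2, 20, -40, 4] -> [6, 22, -2, 20, -40, 4] -> [-18, -66, 6, -60, 120, -12] -> [-14, -62, 10, -56, 124, -8]
  [-42, -36, 34, -50] -> [-42, -36, 34, -50] -> [126, 108, -102, 150] -> [130, 112, -98, 154]
  [49, 20, 16, 34, 34, -49, -12] -> [20, 16, 34, 34, -12] -> [-60, -48, -102, -102, 36] -> [-56, -44, -98, -98, 40]
  [7, -1, -48, -35, -17, -15, 23] -> [-48] -> [144] -> [148]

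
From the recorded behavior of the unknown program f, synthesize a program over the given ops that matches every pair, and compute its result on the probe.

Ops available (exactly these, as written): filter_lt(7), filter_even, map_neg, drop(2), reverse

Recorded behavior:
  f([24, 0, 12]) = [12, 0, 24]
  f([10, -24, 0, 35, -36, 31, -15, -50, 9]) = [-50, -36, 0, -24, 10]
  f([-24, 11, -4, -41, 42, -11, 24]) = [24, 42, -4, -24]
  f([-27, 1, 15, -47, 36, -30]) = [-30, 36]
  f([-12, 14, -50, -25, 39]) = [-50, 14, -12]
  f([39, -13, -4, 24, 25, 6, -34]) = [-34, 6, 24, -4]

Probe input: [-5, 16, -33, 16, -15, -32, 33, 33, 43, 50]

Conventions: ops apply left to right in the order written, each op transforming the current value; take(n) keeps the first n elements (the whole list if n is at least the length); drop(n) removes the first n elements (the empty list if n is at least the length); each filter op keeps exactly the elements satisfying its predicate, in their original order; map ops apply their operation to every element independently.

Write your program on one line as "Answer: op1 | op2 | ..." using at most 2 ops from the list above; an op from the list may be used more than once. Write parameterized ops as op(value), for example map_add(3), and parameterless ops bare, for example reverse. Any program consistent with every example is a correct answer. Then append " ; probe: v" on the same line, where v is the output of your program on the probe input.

reverse | filter_even ; probe: [50, -32, 16, 16]

Check, running the answer program on each example:
  [24, 0, 12] -> [12, 0, 24] -> [12, 0, 24]
  [10, -24, 0, 35, -36, 31, -15, -50, 9] -> [9, -50, -15, 31, -36, 35, 0, -24, 10] -> [-50, -36, 0, -24, 10]
  [-24, 11, -4, -41, 42, -11, 24] -> [24, -11, 42, -41, -4, 11, -24] -> [24, 42, -4, -24]
  [-27, 1, 15, -47, 36, -30] -> [-30, 36, -47, 15, 1, -27] -> [-30, 36]
  [-12, 14, -50, -25, 39] -> [39, -25, -50, 14, -12] -> [-50, 14, -12]
  [39, -13, -4, 24, 25, 6, -34] -> [-34, 6, 25, 24, -4, -13, 39] -> [-34, 6, 24, -4]
  probe: [-5, 16, -33, 16, -15, -32, 33, 33, 43, 50] -> [50, 43, 33, 33, -32, -15, 16, -33, 16, -5] -> [50, -32, 16, 16]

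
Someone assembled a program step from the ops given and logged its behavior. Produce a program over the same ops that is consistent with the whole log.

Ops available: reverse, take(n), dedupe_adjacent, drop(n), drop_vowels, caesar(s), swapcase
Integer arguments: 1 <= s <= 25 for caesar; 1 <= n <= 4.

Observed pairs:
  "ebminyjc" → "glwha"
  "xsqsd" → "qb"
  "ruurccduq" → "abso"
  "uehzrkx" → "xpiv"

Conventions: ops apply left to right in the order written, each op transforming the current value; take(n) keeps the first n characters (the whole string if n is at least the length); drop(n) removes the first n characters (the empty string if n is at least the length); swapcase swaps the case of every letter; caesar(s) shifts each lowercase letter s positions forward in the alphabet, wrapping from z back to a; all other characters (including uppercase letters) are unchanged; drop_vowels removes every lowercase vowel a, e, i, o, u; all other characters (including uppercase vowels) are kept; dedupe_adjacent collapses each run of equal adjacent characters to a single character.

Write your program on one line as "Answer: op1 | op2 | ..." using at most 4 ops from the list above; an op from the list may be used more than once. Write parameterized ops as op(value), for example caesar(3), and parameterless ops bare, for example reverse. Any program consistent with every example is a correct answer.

caesar(24) | dedupe_adjacent | drop(3)

Check, running the answer program on each example:
  "ebminyjc" -> "czkglwha" -> "czkglwha" -> "glwha"
  "xsqsd" -> "vqoqb" -> "vqoqb" -> "qb"
  "ruurccduq" -> "psspaabso" -> "pspabso" -> "abso"
  "uehzrkx" -> "scfxpiv" -> "scfxpiv" -> "xpiv"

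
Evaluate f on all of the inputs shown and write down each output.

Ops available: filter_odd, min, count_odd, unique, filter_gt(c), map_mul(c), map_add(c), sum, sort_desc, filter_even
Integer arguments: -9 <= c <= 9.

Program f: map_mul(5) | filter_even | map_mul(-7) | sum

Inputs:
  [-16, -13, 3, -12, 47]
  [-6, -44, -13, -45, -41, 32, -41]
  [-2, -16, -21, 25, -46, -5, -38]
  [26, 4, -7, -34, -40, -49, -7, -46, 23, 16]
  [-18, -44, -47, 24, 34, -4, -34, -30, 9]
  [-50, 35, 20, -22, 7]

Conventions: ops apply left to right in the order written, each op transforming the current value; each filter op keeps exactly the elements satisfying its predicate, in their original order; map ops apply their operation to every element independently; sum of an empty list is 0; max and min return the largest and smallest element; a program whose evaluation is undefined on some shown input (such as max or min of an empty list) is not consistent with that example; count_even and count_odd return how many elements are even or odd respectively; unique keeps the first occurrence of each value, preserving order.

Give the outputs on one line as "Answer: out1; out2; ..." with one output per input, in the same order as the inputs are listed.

Execution, op by op:
  [-16, -13, 3, -12, 47] -> [-80, -65, 15, -60, 235] -> [-80, -60] -> [560, 420] -> 980
  [-6, -44, -13, -45, -41, 32, -41] -> [-30, -220, -65, -225, -205, 160, -205] -> [-30, -220, 160] -> [210, 1540, -1120] -> 630
  [-2, -16, -21, 25, -46, -5, -38] -> [-10, -80, -105, 125, -230, -25, -190] -> [-10, -80, -230, -190] -> [70, 560, 1610, 1330] -> 3570
  [26, 4, -7, -34, -40, -49, -7, -46, 23, 16] -> [130, 20, -35, -170, -200, -245, -35, -230, 115, 80] -> [130, 20, -170, -200, -230, 80] -> [-910, -140, 1190, 1400, 1610, -560] -> 2590
  [-18, -44, -47, 24, 34, -4, -34, -30, 9] -> [-90, -220, -235, 120, 170, -20, -170, -150, 45] -> [-90, -220, 120, 170, -20, -170, -150] -> [630, 1540, -840, -1190, 140, 1190, 1050] -> 2520
  [-50, 35, 20, -22, 7] -> [-250, 175, 100, -110, 35] -> [-250, 100, -110] -> [1750, -700, 770] -> 1820

980; 630; 3570; 2590; 2520; 1820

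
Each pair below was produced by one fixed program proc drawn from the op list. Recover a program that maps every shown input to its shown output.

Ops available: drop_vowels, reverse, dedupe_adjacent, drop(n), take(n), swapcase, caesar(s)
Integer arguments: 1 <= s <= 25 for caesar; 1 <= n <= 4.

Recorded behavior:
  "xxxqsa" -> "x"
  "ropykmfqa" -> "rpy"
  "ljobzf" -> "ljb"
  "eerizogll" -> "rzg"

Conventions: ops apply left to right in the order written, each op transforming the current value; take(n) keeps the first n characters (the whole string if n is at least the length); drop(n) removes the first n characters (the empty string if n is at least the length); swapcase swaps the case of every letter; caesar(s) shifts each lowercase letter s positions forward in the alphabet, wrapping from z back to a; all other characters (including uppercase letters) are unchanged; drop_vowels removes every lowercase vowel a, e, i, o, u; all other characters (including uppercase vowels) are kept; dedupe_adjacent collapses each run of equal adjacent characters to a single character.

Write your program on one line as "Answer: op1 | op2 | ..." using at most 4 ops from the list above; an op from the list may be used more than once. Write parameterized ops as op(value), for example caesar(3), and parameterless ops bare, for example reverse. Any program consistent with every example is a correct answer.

drop_vowels | take(3) | dedupe_adjacent

Check, running the answer program on each example:
  "xxxqsa" -> "xxxqs" -> "xxx" -> "x"
  "ropykmfqa" -> "rpykmfq" -> "rpy" -> "rpy"
  "ljobzf" -> "ljbzf" -> "ljb" -> "ljb"
  "eerizogll" -> "rzgll" -> "rzg" -> "rzg"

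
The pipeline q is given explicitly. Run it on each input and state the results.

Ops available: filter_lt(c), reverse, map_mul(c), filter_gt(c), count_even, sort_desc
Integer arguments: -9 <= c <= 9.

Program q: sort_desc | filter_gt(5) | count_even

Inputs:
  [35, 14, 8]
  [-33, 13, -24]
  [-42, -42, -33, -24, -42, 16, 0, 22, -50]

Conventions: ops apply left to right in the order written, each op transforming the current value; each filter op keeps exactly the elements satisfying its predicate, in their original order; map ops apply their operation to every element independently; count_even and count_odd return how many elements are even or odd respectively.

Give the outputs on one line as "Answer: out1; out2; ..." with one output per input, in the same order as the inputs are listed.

2; 0; 2

Execution, op by op:
  [35, 14, 8] -> [35, 14, 8] -> [35, 14, 8] -> 2
  [-33, 13, -24] -> [13, -24, -33] -> [13] -> 0
  [-42, -42, -33, -24, -42, 16, 0, 22, -50] -> [22, 16, 0, -24, -33, -42, -42, -42, -50] -> [22, 16] -> 2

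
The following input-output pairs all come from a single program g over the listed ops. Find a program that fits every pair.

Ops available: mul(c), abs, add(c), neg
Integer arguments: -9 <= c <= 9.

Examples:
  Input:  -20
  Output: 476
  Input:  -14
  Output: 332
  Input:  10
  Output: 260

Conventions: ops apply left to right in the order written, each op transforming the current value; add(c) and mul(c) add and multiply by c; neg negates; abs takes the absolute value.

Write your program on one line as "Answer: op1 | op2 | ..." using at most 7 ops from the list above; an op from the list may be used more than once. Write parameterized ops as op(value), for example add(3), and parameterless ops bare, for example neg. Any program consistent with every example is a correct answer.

mul(8) | add(4) | neg | mul(-3) | abs | add(8)

Check, running the answer program on each example:
  -20 -> -160 -> -156 -> 156 -> -468 -> 468 -> 476
  -14 -> -112 -> -108 -> 108 -> -324 -> 324 -> 332
  10 -> 80 -> 84 -> -84 -> 252 -> 252 -> 260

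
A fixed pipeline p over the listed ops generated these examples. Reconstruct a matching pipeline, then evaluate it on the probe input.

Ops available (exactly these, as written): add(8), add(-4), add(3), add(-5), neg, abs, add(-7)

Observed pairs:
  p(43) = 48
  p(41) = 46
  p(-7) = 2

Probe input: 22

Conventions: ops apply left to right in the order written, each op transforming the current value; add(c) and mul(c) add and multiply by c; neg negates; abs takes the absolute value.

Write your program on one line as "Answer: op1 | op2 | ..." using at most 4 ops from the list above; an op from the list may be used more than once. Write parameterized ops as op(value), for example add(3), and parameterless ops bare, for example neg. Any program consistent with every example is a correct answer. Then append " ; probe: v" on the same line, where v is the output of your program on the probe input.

neg | add(-5) | abs ; probe: 27

Check, running the answer program on each example:
  43 -> -43 -> -48 -> 48
  41 -> -41 -> -46 -> 46
  -7 -> 7 -> 2 -> 2
  probe: 22 -> -22 -> -27 -> 27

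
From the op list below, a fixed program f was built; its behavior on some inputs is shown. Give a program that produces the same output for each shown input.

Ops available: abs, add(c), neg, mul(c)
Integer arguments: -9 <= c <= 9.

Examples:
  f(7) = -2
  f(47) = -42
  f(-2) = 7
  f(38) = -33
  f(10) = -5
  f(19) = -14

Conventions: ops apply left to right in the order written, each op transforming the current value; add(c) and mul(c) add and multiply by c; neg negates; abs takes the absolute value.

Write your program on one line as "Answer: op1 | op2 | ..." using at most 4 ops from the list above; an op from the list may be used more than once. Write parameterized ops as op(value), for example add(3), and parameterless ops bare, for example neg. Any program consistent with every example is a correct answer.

neg | add(-3) | add(8)

Check, running the answer program on each example:
  7 -> -7 -> -10 -> -2
  47 -> -47 -> -50 -> -42
  -2 -> 2 -> -1 -> 7
  38 -> -38 -> -41 -> -33
  10 -> -10 -> -13 -> -5
  19 -> -19 -> -22 -> -14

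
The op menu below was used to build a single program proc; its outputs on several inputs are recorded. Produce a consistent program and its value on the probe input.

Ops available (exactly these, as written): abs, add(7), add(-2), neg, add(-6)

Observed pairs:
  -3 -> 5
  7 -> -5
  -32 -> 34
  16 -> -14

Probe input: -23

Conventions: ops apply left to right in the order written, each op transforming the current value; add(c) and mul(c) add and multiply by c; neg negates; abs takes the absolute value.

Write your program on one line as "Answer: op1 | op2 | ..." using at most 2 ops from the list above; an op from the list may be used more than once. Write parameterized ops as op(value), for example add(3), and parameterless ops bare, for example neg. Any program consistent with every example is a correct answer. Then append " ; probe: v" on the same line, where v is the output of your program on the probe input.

add(-2) | neg ; probe: 25

Check, running the answer program on each example:
  -3 -> -5 -> 5
  7 -> 5 -> -5
  -32 -> -34 -> 34
  16 -> 14 -> -14
  probe: -23 -> -25 -> 25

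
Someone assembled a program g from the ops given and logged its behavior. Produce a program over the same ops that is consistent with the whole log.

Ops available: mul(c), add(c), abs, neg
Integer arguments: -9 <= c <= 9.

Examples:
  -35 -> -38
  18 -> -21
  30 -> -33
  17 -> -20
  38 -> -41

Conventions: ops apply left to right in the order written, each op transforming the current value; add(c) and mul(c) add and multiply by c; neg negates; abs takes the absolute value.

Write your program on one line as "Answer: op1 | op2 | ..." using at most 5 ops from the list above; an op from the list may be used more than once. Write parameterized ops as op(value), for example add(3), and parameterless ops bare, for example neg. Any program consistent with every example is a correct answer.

abs | add(1) | add(2) | neg

Check, running the answer program on each example:
  -35 -> 35 -> 36 -> 38 -> -38
  18 -> 18 -> 19 -> 21 -> -21
  30 -> 30 -> 31 -> 33 -> -33
  17 -> 17 -> 18 -> 20 -> -20
  38 -> 38 -> 39 -> 41 -> -41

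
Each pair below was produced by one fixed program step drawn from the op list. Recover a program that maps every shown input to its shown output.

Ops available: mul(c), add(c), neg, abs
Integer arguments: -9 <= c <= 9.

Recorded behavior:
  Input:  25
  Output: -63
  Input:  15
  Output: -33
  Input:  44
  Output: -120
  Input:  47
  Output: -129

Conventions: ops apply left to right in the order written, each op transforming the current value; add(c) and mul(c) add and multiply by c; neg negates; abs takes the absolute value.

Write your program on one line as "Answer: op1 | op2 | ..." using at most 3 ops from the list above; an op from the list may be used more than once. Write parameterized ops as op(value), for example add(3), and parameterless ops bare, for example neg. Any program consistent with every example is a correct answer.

add(-4) | mul(-3)

Check, running the answer program on each example:
  25 -> 21 -> -63
  15 -> 11 -> -33
  44 -> 40 -> -120
  47 -> 43 -> -129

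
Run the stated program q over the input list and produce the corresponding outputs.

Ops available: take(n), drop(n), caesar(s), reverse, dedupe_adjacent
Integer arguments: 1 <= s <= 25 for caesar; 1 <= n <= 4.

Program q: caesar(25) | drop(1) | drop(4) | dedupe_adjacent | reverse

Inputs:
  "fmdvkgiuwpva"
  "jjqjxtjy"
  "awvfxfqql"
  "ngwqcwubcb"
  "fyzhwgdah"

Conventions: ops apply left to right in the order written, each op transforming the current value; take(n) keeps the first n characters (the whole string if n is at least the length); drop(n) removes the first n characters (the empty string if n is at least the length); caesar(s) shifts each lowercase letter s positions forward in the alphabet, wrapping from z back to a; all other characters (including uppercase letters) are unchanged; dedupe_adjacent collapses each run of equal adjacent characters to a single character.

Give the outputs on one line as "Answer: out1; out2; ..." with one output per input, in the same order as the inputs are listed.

"zuovthf"; "xis"; "kpe"; "abatv"; "gzcf"

Execution, op by op:
  "fmdvkgiuwpva" -> "elcujfhtvouz" -> "lcujfhtvouz" -> "fhtvouz" -> "fhtvouz" -> "zuovthf"
  "jjqjxtjy" -> "iipiwsix" -> "ipiwsix" -> "six" -> "six" -> "xis"
  "awvfxfqql" -> "zvueweppk" -> "vueweppk" -> "eppk" -> "epk" -> "kpe"
  "ngwqcwubcb" -> "mfvpbvtaba" -> "fvpbvtaba" -> "vtaba" -> "vtaba" -> "abatv"
  "fyzhwgdah" -> "exygvfczg" -> "xygvfczg" -> "fczg" -> "fczg" -> "gzcf"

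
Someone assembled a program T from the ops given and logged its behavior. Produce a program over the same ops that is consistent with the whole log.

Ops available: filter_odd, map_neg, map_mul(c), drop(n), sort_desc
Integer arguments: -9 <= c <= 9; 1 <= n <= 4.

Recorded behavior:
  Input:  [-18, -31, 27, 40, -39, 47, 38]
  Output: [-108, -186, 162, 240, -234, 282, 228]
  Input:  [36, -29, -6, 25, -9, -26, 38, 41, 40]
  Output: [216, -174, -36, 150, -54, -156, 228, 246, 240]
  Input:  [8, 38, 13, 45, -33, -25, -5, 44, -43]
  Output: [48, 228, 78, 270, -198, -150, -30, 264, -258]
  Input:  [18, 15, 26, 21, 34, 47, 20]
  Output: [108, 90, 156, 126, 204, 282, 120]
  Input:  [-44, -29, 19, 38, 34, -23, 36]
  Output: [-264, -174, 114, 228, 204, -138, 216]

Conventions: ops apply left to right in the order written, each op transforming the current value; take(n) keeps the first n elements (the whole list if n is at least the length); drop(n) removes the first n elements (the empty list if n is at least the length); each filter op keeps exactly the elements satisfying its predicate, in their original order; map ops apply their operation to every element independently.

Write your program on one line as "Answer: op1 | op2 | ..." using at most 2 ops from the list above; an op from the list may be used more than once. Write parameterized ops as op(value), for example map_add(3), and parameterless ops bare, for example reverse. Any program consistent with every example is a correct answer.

map_neg | map_mul(-6)

Check, running the answer program on each example:
  [-18, -31, 27, 40, -39, 47, 38] -> [18, 31, -27, -40, 39, -47, -38] -> [-108, -186, 162, 240, -234, 282, 228]
  [36, -29, -6, 25, -9, -26, 38, 41, 40] -> [-36, 29, 6, -25, 9, 26, -38, -41, -40] -> [216, -174, -36, 150, -54, -156, 228, 246, 240]
  [8, 38, 13, 45, -33, -25, -5, 44, -43] -> [-8, -38, -13, -45, 33, 25, 5, -44, 43] -> [48, 228, 78, 270, -198, -150, -30, 264, -258]
  [18, 15, 26, 21, 34, 47, 20] -> [-18, -15, -26, -21, -34, -47, -20] -> [108, 90, 156, 126, 204, 282, 120]
  [-44, -29, 19, 38, 34, -23, 36] -> [44, 29, -19, -38, -34, 23, -36] -> [-264, -174, 114, 228, 204, -138, 216]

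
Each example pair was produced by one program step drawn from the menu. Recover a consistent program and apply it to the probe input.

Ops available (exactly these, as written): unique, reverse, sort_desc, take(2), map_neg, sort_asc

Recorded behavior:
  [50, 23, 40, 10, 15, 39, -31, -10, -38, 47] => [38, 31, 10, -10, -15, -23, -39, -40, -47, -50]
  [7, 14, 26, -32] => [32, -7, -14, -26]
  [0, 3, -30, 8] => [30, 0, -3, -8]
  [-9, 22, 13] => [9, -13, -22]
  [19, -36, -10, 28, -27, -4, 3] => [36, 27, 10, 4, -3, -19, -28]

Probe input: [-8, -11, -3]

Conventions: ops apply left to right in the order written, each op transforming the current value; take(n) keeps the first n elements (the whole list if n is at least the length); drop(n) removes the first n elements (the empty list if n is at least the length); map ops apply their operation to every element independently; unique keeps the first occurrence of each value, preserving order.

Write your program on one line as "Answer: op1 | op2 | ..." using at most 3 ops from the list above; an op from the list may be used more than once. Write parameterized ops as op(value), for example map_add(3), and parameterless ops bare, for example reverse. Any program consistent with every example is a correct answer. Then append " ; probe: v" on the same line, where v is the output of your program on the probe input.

map_neg | sort_asc | sort_desc ; probe: [11, 8, 3]

Check, running the answer program on each example:
  [50, 23, 40, 10, 15, 39, -31, -10, -38, 47] -> [-50, -23, -40, -10, -15, -39, 31, 10, 38, -47] -> [-50, -47, -40, -39, -23, -15, -10, 10, 31, 38] -> [38, 31, 10, -10, -15, -23, -39, -40, -47, -50]
  [7, 14, 26, -32] -> [-7, -14, -26, 32] -> [-26, -14, -7, 32] -> [32, -7, -14, -26]
  [0, 3, -30, 8] -> [0, -3, 30, -8] -> [-8, -3, 0, 30] -> [30, 0, -3, -8]
  [-9, 22, 13] -> [9, -22, -13] -> [-22, -13, 9] -> [9, -13, -22]
  [19, -36, -10, 28, -27, -4, 3] -> [-19, 36, 10, -28, 27, 4, -3] -> [-28, -19, -3, 4, 10, 27, 36] -> [36, 27, 10, 4, -3, -19, -28]
  probe: [-8, -11, -3] -> [8, 11, 3] -> [3, 8, 11] -> [11, 8, 3]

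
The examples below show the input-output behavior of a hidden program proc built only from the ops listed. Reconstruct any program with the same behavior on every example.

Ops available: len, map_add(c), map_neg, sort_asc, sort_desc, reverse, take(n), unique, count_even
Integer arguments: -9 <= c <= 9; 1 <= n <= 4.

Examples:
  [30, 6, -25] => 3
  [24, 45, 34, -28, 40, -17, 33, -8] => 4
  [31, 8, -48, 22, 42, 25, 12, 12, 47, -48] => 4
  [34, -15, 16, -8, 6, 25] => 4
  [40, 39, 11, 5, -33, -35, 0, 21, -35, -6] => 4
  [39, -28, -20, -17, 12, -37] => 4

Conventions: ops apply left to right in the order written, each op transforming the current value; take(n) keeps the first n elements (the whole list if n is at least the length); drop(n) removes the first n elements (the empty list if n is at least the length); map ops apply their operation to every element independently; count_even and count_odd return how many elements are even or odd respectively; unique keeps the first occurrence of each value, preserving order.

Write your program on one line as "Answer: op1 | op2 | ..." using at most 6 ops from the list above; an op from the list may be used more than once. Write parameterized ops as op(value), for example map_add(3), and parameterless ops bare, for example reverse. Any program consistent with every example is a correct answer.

map_add(4) | reverse | unique | sort_asc | take(4) | len

Check, running the answer program on each example:
  [30, 6, -25] -> [34, 10, -21] -> [-21, 10, 34] -> [-21, 10, 34] -> [-21, 10, 34] -> [-21, 10, 34] -> 3
  [24, 45, 34, -28, 40, -17, 33, -8] -> [28, 49, 38, -24, 44, -13, 37, -4] -> [-4, 37, -13, 44, -24, 38, 49, 28] -> [-4, 37, -13, 44, -24, 38, 49, 28] -> [-24, -13, -4, 28, 37, 38, 44, 49] -> [-24, -13, -4, 28] -> 4
  [31, 8, -48, 22, 42, 25, 12, 12, 47, -48] -> [35, 12, -44, 26, 46, 29, 16, 16, 51, -44] -> [-44, 51, 16, 16, 29, 46, 26, -44, 12, 35] -> [-44, 51, 16, 29, 46, 26, 12, 35] -> [-44, 12, 16, 26, 29, 35, 46, 51] -> [-44, 12, 16, 26] -> 4
  [34, -15, 16, -8, 6, 25] -> [38, -11, 20, -4, 10, 29] -> [29, 10, -4, 20, -11, 38] -> [29, 10, -4, 20, -11, 38] -> [-11, -4, 10, 20, 29, 38] -> [-11, -4, 10, 20] -> 4
  [40, 39, 11, 5, -33, -35, 0, 21, -35, -6] -> [44, 43, 15, 9, -29, -31, 4, 25, -31, -2] -> [-2, -31, 25, 4, -31, -29, 9, 15, 43, 44] -> [-2, -31, 25, 4, -29, 9, 15, 43, 44] -> [-31, -29, -2, 4, 9, 15, 25, 43, 44] -> [-31, -29, -2, 4] -> 4
  [39, -28, -20, -17, 12, -37] -> [43, -24, -16, -13, 16, -33] -> [-33, 16, -13, -16, -24, 43] -> [-33, 16, -13, -16, -24, 43] -> [-33, -24, -16, -13, 16, 43] -> [-33, -24, -16, -13] -> 4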